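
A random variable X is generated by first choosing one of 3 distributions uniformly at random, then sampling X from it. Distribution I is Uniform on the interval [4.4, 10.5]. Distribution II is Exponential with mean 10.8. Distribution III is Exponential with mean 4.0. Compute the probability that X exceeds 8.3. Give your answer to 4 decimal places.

0.3166

Conditional on each component, P(X > 8.3): I: 0.360656; II: 0.4637; III: 0.125556.
By total probability, P(X > 8.3) = 0.333333·0.360656 + 0.333333·0.4637 + 0.333333·0.125556 = 0.316637.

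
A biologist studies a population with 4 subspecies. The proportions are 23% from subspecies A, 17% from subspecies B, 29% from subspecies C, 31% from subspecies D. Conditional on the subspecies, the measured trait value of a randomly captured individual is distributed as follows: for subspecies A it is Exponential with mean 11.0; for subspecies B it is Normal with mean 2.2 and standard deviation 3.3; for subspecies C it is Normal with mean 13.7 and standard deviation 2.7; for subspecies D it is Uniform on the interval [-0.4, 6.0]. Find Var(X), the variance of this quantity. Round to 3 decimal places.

Per component, A: μ=11, E[X²]=242; B: μ=2.2, E[X²]=15.73; C: μ=13.7, E[X²]=194.98; D: μ=2.8, E[X²]=11.2533.
E[X] = 0.23·11 + 0.17·2.2 + 0.29·13.7 + 0.31·2.8 = 7.745.
E[X²] = 0.23·242 + 0.17·15.73 + 0.29·194.98 + 0.31·11.2533 = 118.367.
Var(X) = E[X²] − (E[X])² = 118.367 − 59.985 = 58.3818.

58.382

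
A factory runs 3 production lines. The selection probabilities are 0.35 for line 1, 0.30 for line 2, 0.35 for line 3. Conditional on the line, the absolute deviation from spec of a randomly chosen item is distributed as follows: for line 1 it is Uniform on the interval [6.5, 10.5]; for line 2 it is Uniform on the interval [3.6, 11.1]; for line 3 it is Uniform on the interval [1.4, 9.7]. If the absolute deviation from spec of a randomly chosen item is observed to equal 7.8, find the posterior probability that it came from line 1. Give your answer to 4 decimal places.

0.5157

Likelihoods f(7.8 | ·): 1: 0.25; 2: 0.133333; 3: 0.120482.
Posterior ∝ prior × likelihood. Numerator for 1: 0.35·0.25 = 0.0875.
Normalizing constant: 0.35·0.25 + 0.3·0.133333 + 0.35·0.120482 = 0.169669.
P(1 | observation) = 0.0875 / 0.169669 = 0.515711.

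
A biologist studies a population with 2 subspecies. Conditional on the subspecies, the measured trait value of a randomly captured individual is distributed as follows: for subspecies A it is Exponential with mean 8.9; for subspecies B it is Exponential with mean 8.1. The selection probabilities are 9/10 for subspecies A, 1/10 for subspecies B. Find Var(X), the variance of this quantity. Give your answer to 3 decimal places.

Per component, A: μ=8.9, E[X²]=158.42; B: μ=8.1, E[X²]=131.22.
E[X] = 0.9·8.9 + 0.1·8.1 = 8.82.
E[X²] = 0.9·158.42 + 0.1·131.22 = 155.7.
Var(X) = E[X²] − (E[X])² = 155.7 − 77.7924 = 77.9076.

77.908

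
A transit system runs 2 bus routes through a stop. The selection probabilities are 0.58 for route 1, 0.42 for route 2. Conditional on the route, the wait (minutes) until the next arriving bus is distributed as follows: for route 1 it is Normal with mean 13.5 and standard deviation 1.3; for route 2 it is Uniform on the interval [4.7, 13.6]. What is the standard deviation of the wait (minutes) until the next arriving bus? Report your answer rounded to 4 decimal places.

Per component, 1: μ=13.5, E[X²]=183.94; 2: μ=9.15, E[X²]=90.3233.
E[X] = 0.58·13.5 + 0.42·9.15 = 11.673.
E[X²] = 0.58·183.94 + 0.42·90.3233 = 144.621.
Var(X) = E[X²] − (E[X])² = 144.621 − 136.259 = 8.36207.
SD(X) = √8.36207 = 2.89172.

2.8917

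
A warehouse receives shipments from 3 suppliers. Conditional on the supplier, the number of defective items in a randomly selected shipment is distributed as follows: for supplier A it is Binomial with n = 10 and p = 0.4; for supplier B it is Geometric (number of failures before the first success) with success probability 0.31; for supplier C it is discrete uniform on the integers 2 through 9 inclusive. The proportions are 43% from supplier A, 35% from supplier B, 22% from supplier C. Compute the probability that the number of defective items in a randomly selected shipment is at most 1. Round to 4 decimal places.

Conditional on each supplier, P(X ≤ 1): A: 0.0463574; B: 0.5239; C: 0.
By total probability, P(X ≤ 1) = 0.43·0.0463574 + 0.35·0.5239 + 0.22·0 = 0.203299.

0.2033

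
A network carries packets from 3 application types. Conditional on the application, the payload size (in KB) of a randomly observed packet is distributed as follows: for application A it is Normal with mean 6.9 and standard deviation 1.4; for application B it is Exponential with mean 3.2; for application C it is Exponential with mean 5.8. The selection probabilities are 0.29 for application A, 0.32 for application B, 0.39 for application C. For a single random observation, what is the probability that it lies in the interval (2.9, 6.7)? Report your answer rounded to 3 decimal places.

Conditional on each application, P(2.9 < X < 6.7): A: 0.441064; B: 0.280812; C: 0.291527.
By total probability, P(2.9 < X < 6.7) = 0.29·0.441064 + 0.32·0.280812 + 0.39·0.291527 = 0.331464.

0.331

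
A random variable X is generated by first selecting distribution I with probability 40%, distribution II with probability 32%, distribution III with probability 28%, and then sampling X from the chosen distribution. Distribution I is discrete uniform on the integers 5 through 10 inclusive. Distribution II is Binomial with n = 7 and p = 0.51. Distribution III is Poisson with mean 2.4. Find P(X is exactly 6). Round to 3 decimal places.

0.093

Conditional on each component, P(X = 6): I: 0.166667; II: 0.0603553; III: 0.0240784.
By total probability, P(X = 6) = 0.4·0.166667 + 0.32·0.0603553 + 0.28·0.0240784 = 0.0927223.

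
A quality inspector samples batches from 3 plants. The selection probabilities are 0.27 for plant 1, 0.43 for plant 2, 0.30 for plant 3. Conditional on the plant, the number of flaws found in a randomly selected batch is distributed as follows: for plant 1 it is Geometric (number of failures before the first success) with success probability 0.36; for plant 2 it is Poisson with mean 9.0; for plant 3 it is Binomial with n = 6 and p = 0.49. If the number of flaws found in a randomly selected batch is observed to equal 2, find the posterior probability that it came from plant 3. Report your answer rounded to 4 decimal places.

Likelihoods P(X=2 | ·): 1: 0.147456; 2: 0.0049981; 3: 0.243649.
Posterior ∝ prior × likelihood. Numerator for 3: 0.3·0.243649 = 0.0730946.
Normalizing constant: 0.27·0.147456 + 0.43·0.0049981 + 0.3·0.243649 = 0.115057.
P(3 | observation) = 0.0730946 / 0.115057 = 0.635291.

0.6353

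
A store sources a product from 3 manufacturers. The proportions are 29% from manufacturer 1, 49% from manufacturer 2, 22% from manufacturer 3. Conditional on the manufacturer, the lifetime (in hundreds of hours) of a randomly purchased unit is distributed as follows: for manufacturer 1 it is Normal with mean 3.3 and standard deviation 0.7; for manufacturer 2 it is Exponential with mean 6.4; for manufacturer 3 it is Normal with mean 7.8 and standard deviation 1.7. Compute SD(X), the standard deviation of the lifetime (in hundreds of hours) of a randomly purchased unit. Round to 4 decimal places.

Per component, 1: μ=3.3, E[X²]=11.38; 2: μ=6.4, E[X²]=81.92; 3: μ=7.8, E[X²]=63.73.
E[X] = 0.29·3.3 + 0.49·6.4 + 0.22·7.8 = 5.809.
E[X²] = 0.29·11.38 + 0.49·81.92 + 0.22·63.73 = 57.4616.
Var(X) = E[X²] − (E[X])² = 57.4616 − 33.7445 = 23.7171.
SD(X) = √23.7171 = 4.87002.

4.8700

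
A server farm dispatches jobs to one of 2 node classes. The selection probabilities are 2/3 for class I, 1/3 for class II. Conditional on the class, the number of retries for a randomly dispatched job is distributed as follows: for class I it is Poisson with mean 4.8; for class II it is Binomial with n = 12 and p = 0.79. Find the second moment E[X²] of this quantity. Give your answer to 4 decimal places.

For each component E[X²] = Var + (mean)², giving I: 27.84; II: 91.8612.
Overall E[X²] = 0.666667·27.84 + 0.333333·91.8612 = 49.1804.

49.1804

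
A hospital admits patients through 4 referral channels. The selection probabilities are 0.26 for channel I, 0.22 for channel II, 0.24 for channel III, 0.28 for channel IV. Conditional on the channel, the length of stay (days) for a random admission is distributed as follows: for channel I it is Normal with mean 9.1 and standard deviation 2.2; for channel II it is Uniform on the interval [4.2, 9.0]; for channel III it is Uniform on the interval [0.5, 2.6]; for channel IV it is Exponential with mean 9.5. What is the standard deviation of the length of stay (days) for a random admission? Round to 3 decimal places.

6.089

Per component, I: μ=9.1, E[X²]=87.65; II: μ=6.6, E[X²]=45.48; III: μ=1.55, E[X²]=2.77; IV: μ=9.5, E[X²]=180.5.
E[X] = 0.26·9.1 + 0.22·6.6 + 0.24·1.55 + 0.28·9.5 = 6.85.
E[X²] = 0.26·87.65 + 0.22·45.48 + 0.24·2.77 + 0.28·180.5 = 83.9994.
Var(X) = E[X²] − (E[X])² = 83.9994 − 46.9225 = 37.0769.
SD(X) = √37.0769 = 6.08908.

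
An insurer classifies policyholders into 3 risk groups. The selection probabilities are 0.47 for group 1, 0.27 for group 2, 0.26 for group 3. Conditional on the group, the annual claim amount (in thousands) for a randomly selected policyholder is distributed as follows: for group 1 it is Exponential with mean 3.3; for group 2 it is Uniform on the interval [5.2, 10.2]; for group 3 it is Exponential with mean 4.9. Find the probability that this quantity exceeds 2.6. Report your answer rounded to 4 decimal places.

Conditional on each group, P(X > 2.6): 1: 0.454809; 2: 1; 3: 0.588245.
By total probability, P(X > 2.6) = 0.47·0.454809 + 0.27·1 + 0.26·0.588245 = 0.636704.

0.6367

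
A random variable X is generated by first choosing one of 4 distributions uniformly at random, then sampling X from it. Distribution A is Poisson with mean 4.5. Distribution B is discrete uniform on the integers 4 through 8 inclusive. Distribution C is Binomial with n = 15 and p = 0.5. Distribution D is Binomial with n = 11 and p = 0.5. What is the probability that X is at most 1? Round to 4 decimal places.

0.0169

Conditional on each component, P(X ≤ 1): A: 0.0610995; B: 0; C: 0.000488281; D: 0.00585938.
By total probability, P(X ≤ 1) = 0.25·0.0610995 + 0.25·0 + 0.25·0.000488281 + 0.25·0.00585938 = 0.0168618.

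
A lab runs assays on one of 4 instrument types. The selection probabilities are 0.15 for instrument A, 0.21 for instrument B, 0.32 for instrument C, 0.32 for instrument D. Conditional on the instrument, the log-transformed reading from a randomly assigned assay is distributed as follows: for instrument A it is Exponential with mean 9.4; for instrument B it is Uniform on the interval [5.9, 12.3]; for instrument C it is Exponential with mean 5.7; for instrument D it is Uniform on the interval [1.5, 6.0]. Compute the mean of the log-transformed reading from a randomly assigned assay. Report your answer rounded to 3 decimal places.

6.345

Component means — A: 9.4; B: 9.1; C: 5.7; D: 3.75.
E[X] = 0.15·9.4 + 0.21·9.1 + 0.32·5.7 + 0.32·3.75 = 6.345.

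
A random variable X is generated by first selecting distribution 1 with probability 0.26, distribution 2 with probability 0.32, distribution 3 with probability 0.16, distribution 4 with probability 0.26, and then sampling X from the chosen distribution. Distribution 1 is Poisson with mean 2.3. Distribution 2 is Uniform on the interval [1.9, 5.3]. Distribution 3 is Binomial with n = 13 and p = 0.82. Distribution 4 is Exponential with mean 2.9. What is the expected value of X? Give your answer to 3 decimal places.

4.210

Component means — 1: 2.3; 2: 3.6; 3: 10.66; 4: 2.9.
E[X] = 0.26·2.3 + 0.32·3.6 + 0.16·10.66 + 0.26·2.9 = 4.2096.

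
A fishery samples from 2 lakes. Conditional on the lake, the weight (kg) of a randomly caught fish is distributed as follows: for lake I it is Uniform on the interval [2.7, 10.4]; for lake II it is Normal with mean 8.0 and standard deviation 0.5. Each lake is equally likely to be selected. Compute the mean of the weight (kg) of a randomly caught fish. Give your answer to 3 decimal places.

7.275

Component means — I: 6.55; II: 8.
E[X] = 0.5·6.55 + 0.5·8 = 7.275.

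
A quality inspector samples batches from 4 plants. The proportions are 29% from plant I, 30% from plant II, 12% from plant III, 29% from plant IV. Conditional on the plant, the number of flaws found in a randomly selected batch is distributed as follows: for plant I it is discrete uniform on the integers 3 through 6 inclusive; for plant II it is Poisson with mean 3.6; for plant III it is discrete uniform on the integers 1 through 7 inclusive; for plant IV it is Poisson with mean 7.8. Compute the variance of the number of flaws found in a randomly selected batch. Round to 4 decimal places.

7.2225

Per component, I: μ=4.5, E[X²]=21.5; II: μ=3.6, E[X²]=16.56; III: μ=4, E[X²]=20; IV: μ=7.8, E[X²]=68.64.
E[X] = 0.29·4.5 + 0.3·3.6 + 0.12·4 + 0.29·7.8 = 5.127.
E[X²] = 0.29·21.5 + 0.3·16.56 + 0.12·20 + 0.29·68.64 = 33.5086.
Var(X) = E[X²] − (E[X])² = 33.5086 − 26.2861 = 7.22247.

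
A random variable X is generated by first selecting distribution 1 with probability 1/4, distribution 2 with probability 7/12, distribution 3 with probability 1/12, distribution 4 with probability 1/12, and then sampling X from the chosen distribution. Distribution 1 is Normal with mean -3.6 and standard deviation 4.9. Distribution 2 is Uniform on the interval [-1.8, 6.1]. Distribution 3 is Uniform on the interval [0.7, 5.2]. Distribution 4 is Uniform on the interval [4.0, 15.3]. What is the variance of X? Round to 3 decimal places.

22.514

Per component, 1: μ=-3.6, E[X²]=36.97; 2: μ=2.15, E[X²]=9.82333; 3: μ=2.95, E[X²]=10.39; 4: μ=9.65, E[X²]=103.763.
E[X] = 0.25·-3.6 + 0.583333·2.15 + 0.0833333·2.95 + 0.0833333·9.65 = 1.40417.
E[X²] = 0.25·36.97 + 0.583333·9.82333 + 0.0833333·10.39 + 0.0833333·103.763 = 24.4856.
Var(X) = E[X²] − (E[X])² = 24.4856 − 1.97168 = 22.5139.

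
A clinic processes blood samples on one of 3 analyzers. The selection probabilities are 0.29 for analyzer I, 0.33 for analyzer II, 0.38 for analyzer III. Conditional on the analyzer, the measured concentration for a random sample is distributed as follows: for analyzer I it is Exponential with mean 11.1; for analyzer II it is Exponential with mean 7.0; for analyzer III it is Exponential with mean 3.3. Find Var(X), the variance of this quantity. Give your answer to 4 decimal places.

66.0691

Per component, I: μ=11.1, E[X²]=246.42; II: μ=7, E[X²]=98; III: μ=3.3, E[X²]=21.78.
E[X] = 0.29·11.1 + 0.33·7 + 0.38·3.3 = 6.783.
E[X²] = 0.29·246.42 + 0.33·98 + 0.38·21.78 = 112.078.
Var(X) = E[X²] − (E[X])² = 112.078 − 46.0091 = 66.0691.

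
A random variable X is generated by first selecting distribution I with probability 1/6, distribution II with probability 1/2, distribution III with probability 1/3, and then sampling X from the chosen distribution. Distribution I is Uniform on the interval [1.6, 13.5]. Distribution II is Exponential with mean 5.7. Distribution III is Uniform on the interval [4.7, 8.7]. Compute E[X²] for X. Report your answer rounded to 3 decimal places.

59.365

For each component E[X²] = Var + (mean)², giving I: 68.8033; II: 64.98; III: 46.2233.
Overall E[X²] = 0.166667·68.8033 + 0.5·64.98 + 0.333333·46.2233 = 59.365.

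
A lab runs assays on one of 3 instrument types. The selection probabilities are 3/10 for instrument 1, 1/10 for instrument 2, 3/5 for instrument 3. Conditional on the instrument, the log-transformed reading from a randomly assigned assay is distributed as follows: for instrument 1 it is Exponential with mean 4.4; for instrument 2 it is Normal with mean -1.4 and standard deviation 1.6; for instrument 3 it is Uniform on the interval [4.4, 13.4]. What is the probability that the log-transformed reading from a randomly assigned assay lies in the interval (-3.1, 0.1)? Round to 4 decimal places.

0.0749

Conditional on each instrument, P(-3.1 < X < 0.1): 1: 0.022471; 2: 0.681745; 3: 0.
By total probability, P(-3.1 < X < 0.1) = 0.3·0.022471 + 0.1·0.681745 + 0.6·0 = 0.0749158.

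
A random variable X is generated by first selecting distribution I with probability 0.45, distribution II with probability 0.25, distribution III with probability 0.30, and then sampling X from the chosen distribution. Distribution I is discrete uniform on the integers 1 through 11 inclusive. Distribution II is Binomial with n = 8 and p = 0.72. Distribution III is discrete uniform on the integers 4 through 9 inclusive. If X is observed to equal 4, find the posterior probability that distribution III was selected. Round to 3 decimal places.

0.417

Likelihoods P(X=4 | ·): I: 0.0909091; II: 0.115627; III: 0.166667.
Posterior ∝ prior × likelihood. Numerator for III: 0.3·0.166667 = 0.05.
Normalizing constant: 0.45·0.0909091 + 0.25·0.115627 + 0.3·0.166667 = 0.119816.
P(III | observation) = 0.05 / 0.119816 = 0.417307.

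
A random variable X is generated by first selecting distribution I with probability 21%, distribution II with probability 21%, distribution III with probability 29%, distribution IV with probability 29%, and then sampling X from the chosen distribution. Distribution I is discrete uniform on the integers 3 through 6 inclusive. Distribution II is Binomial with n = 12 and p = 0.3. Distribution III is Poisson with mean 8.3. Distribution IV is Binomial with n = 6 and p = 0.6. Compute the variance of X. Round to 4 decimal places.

7.7838

Per component, I: μ=4.5, E[X²]=21.5; II: μ=3.6, E[X²]=15.48; III: μ=8.3, E[X²]=77.19; IV: μ=3.6, E[X²]=14.4.
E[X] = 0.21·4.5 + 0.21·3.6 + 0.29·8.3 + 0.29·3.6 = 5.152.
E[X²] = 0.21·21.5 + 0.21·15.48 + 0.29·77.19 + 0.29·14.4 = 34.3269.
Var(X) = E[X²] − (E[X])² = 34.3269 − 26.5431 = 7.7838.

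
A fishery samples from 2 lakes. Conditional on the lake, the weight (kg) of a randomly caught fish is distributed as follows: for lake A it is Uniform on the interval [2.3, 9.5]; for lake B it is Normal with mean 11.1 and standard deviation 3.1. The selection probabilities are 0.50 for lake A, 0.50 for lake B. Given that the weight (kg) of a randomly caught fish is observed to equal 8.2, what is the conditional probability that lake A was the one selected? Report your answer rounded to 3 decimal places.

0.626

Likelihoods f(8.2 | ·): A: 0.138889; B: 0.0830838.
Posterior ∝ prior × likelihood. Numerator for A: 0.5·0.138889 = 0.0694444.
Normalizing constant: 0.5·0.138889 + 0.5·0.0830838 = 0.110986.
P(A | observation) = 0.0694444 / 0.110986 = 0.625703.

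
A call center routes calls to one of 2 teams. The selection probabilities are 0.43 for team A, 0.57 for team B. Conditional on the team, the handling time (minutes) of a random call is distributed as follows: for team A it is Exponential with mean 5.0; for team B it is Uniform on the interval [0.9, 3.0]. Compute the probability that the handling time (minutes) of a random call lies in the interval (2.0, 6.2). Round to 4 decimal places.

Conditional on each team, P(2.0 < X < 6.2): A: 0.380936; B: 0.47619.
By total probability, P(2.0 < X < 6.2) = 0.43·0.380936 + 0.57·0.47619 = 0.435231.

0.4352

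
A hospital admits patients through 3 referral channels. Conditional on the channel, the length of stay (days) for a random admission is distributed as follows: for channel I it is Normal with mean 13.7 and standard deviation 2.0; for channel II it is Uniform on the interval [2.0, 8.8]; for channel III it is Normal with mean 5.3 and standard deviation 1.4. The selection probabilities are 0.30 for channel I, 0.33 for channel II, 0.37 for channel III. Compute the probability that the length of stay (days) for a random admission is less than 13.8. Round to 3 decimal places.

0.856

Conditional on each channel, P(X < 13.8): I: 0.519939; II: 1; III: 1.
By total probability, P(X < 13.8) = 0.3·0.519939 + 0.33·1 + 0.37·1 = 0.855982.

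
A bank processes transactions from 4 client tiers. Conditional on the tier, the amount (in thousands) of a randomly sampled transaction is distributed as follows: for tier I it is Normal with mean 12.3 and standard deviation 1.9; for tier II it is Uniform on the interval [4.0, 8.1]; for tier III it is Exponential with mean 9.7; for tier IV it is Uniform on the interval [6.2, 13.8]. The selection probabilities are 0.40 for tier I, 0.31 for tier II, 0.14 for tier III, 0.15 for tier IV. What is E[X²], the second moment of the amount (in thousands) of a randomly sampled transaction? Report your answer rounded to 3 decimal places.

115.808

For each component E[X²] = Var + (mean)², giving I: 154.9; II: 38.0033; III: 188.18; IV: 104.813.
Overall E[X²] = 0.4·154.9 + 0.31·38.0033 + 0.14·188.18 + 0.15·104.813 = 115.808.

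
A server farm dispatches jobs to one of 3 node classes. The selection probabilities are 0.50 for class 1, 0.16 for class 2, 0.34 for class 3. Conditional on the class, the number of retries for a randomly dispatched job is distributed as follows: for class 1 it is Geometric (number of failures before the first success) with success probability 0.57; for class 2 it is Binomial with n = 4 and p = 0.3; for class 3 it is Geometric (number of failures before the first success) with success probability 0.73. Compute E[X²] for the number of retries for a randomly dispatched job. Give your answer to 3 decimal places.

1.530

For each component E[X²] = Var + (mean)², giving 1: 1.89258; 2: 2.28; 3: 0.64346.
Overall E[X²] = 0.5·1.89258 + 0.16·2.28 + 0.34·0.64346 = 1.52987.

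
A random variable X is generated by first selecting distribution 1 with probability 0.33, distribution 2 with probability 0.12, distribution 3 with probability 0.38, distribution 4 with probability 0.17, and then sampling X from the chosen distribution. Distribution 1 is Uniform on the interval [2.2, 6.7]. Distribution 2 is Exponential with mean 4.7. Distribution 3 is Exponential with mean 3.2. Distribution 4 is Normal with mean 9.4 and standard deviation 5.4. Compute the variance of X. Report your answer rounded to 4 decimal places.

16.6655

Per component, 1: μ=4.45, E[X²]=21.49; 2: μ=4.7, E[X²]=44.18; 3: μ=3.2, E[X²]=20.48; 4: μ=9.4, E[X²]=117.52.
E[X] = 0.33·4.45 + 0.12·4.7 + 0.38·3.2 + 0.17·9.4 = 4.8465.
E[X²] = 0.33·21.49 + 0.12·44.18 + 0.38·20.48 + 0.17·117.52 = 40.1541.
Var(X) = E[X²] − (E[X])² = 40.1541 − 23.4886 = 16.6655.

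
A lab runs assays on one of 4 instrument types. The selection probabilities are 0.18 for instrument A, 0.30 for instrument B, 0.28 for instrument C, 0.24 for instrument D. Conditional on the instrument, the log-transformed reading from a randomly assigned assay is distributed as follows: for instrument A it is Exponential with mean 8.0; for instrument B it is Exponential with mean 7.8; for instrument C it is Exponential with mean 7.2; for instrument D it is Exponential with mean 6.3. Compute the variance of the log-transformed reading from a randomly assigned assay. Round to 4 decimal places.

54.2187

Per component, A: μ=8, E[X²]=128; B: μ=7.8, E[X²]=121.68; C: μ=7.2, E[X²]=103.68; D: μ=6.3, E[X²]=79.38.
E[X] = 0.18·8 + 0.3·7.8 + 0.28·7.2 + 0.24·6.3 = 7.308.
E[X²] = 0.18·128 + 0.3·121.68 + 0.28·103.68 + 0.24·79.38 = 107.626.
Var(X) = E[X²] − (E[X])² = 107.626 − 53.4069 = 54.2187.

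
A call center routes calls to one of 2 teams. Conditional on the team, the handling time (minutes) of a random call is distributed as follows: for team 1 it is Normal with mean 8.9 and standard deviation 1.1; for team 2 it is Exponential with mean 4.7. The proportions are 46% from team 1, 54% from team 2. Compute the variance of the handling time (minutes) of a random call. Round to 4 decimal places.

Per component, 1: μ=8.9, E[X²]=80.42; 2: μ=4.7, E[X²]=44.18.
E[X] = 0.46·8.9 + 0.54·4.7 = 6.632.
E[X²] = 0.46·80.42 + 0.54·44.18 = 60.8504.
Var(X) = E[X²] − (E[X])² = 60.8504 − 43.9834 = 16.867.

16.8670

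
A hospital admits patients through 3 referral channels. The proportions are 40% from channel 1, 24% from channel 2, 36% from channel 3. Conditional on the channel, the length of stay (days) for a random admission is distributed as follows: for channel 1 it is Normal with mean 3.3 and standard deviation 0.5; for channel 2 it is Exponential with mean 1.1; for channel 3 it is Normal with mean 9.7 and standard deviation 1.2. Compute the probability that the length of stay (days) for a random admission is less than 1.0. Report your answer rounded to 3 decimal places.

0.143

Conditional on each channel, P(X < 1.0): 1: 2.11245e-06; 2: 0.59711; 3: 2.08389e-13.
By total probability, P(X < 1.0) = 0.4·2.11245e-06 + 0.24·0.59711 + 0.36·2.08389e-13 = 0.143307.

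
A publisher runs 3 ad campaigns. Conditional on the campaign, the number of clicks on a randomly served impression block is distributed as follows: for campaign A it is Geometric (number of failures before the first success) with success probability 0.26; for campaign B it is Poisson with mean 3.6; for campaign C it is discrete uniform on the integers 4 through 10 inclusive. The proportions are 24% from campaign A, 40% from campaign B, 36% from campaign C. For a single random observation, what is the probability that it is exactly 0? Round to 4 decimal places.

Conditional on each campaign, P(X = 0): A: 0.26; B: 0.0273237; C: 0.
By total probability, P(X = 0) = 0.24·0.26 + 0.4·0.0273237 + 0.36·0 = 0.0733295.

0.0733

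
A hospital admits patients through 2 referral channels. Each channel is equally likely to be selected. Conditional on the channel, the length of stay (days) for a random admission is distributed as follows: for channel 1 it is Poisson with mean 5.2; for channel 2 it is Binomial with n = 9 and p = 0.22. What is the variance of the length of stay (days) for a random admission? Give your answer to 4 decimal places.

Per component, 1: μ=5.2, E[X²]=32.24; 2: μ=1.98, E[X²]=5.4648.
E[X] = 0.5·5.2 + 0.5·1.98 = 3.59.
E[X²] = 0.5·32.24 + 0.5·5.4648 = 18.8524.
Var(X) = E[X²] − (E[X])² = 18.8524 − 12.8881 = 5.9643.

5.9643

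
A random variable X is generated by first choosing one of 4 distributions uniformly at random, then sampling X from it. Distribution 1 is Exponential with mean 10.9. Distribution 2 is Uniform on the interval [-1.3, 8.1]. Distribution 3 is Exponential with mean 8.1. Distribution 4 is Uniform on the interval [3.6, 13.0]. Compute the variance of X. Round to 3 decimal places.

57.099

Per component, 1: μ=10.9, E[X²]=237.62; 2: μ=3.4, E[X²]=18.9233; 3: μ=8.1, E[X²]=131.22; 4: μ=8.3, E[X²]=76.2533.
E[X] = 0.25·10.9 + 0.25·3.4 + 0.25·8.1 + 0.25·8.3 = 7.675.
E[X²] = 0.25·237.62 + 0.25·18.9233 + 0.25·131.22 + 0.25·76.2533 = 116.004.
Var(X) = E[X²] − (E[X])² = 116.004 − 58.9056 = 57.0985.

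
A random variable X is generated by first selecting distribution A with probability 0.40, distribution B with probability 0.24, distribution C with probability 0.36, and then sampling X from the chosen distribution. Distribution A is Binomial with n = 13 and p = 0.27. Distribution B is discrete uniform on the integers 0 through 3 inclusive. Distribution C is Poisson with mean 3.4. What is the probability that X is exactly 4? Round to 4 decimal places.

0.1564

Conditional on each component, P(X = 4): A: 0.2237; B: 0; C: 0.185825.
By total probability, P(X = 4) = 0.4·0.2237 + 0.24·0 + 0.36·0.185825 = 0.156377.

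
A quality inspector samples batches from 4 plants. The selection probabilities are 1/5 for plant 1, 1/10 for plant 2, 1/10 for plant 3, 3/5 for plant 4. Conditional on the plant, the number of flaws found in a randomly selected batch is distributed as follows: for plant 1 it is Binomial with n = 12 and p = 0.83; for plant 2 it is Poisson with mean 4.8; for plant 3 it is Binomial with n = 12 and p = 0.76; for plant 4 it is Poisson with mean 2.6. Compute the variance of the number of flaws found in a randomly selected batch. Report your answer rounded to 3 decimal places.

Per component, 1: μ=9.96, E[X²]=100.895; 2: μ=4.8, E[X²]=27.84; 3: μ=9.12, E[X²]=85.3632; 4: μ=2.6, E[X²]=9.36.
E[X] = 0.2·9.96 + 0.1·4.8 + 0.1·9.12 + 0.6·2.6 = 4.944.
E[X²] = 0.2·100.895 + 0.1·27.84 + 0.1·85.3632 + 0.6·9.36 = 37.1153.
Var(X) = E[X²] − (E[X])² = 37.1153 − 24.4431 = 12.6721.

12.672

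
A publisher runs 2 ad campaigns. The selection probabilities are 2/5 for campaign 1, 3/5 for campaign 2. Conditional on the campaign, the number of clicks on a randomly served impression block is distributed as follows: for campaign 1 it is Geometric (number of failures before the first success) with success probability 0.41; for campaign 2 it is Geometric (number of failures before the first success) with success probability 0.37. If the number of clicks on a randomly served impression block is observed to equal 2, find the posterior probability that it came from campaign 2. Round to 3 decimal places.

0.607

Likelihoods P(X=2 | ·): 1: 0.142721; 2: 0.146853.
Posterior ∝ prior × likelihood. Numerator for 2: 0.6·0.146853 = 0.0881118.
Normalizing constant: 0.4·0.142721 + 0.6·0.146853 = 0.1452.
P(2 | observation) = 0.0881118 / 0.1452 = 0.60683.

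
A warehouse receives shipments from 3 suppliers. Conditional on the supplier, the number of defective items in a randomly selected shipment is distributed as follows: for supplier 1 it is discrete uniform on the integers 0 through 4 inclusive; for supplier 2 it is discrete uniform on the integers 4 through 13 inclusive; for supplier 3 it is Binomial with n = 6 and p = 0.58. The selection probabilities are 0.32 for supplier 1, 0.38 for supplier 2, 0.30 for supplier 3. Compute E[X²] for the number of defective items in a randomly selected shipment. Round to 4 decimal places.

36.5816

For each component E[X²] = Var + (mean)², giving 1: 6; 2: 80.5; 3: 13.572.
Overall E[X²] = 0.32·6 + 0.38·80.5 + 0.3·13.572 = 36.5816.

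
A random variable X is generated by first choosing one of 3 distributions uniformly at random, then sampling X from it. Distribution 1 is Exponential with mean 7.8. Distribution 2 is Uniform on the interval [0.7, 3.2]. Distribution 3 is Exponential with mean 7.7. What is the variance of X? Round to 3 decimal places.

Per component, 1: μ=7.8, E[X²]=121.68; 2: μ=1.95, E[X²]=4.32333; 3: μ=7.7, E[X²]=118.58.
E[X] = 0.333333·7.8 + 0.333333·1.95 + 0.333333·7.7 = 5.81667.
E[X²] = 0.333333·121.68 + 0.333333·4.32333 + 0.333333·118.58 = 81.5278.
Var(X) = E[X²] − (E[X])² = 81.5278 − 33.8336 = 47.6942.

47.694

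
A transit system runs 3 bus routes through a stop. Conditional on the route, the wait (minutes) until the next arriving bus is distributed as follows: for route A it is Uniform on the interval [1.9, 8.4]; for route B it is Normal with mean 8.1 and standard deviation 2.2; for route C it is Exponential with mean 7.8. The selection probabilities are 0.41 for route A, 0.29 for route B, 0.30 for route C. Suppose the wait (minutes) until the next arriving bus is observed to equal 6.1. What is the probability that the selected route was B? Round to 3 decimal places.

Likelihoods f(6.1 | ·): A: 0.153846; B: 0.119957; C: 0.0586496.
Posterior ∝ prior × likelihood. Numerator for B: 0.29·0.119957 = 0.0347876.
Normalizing constant: 0.41·0.153846 + 0.29·0.119957 + 0.3·0.0586496 = 0.115459.
P(B | observation) = 0.0347876 / 0.115459 = 0.301297.

0.301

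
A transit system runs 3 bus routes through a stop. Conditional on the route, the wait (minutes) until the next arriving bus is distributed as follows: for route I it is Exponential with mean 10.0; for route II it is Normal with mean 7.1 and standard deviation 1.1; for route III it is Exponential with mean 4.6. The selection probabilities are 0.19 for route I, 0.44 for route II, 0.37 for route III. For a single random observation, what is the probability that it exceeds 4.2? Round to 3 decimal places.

Conditional on each route, P(X > 4.2): I: 0.657047; II: 0.99581; III: 0.401301.
By total probability, P(X > 4.2) = 0.19·0.657047 + 0.44·0.99581 + 0.37·0.401301 = 0.711477.

0.711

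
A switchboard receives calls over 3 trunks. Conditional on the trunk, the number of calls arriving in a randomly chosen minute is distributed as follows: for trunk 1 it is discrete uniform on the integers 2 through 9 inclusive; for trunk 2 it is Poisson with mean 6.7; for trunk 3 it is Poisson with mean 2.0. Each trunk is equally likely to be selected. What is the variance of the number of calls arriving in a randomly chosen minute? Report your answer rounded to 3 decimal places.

8.626

Per component, 1: μ=5.5, E[X²]=35.5; 2: μ=6.7, E[X²]=51.59; 3: μ=2, E[X²]=6.
E[X] = 0.333333·5.5 + 0.333333·6.7 + 0.333333·2 = 4.73333.
E[X²] = 0.333333·35.5 + 0.333333·51.59 + 0.333333·6 = 31.03.
Var(X) = E[X²] − (E[X])² = 31.03 − 22.4044 = 8.62556.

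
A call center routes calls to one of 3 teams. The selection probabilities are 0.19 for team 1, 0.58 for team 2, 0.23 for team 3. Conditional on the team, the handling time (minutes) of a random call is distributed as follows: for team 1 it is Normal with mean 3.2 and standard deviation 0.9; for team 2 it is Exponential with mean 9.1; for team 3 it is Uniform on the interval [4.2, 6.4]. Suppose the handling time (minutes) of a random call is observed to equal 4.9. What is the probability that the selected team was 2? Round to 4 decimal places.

Likelihoods f(4.9 | ·): 1: 0.0744574; 2: 0.0641369; 3: 0.454545.
Posterior ∝ prior × likelihood. Numerator for 2: 0.58·0.0641369 = 0.0371994.
Normalizing constant: 0.19·0.0744574 + 0.58·0.0641369 + 0.23·0.454545 = 0.155892.
P(2 | observation) = 0.0371994 / 0.155892 = 0.238623.

0.2386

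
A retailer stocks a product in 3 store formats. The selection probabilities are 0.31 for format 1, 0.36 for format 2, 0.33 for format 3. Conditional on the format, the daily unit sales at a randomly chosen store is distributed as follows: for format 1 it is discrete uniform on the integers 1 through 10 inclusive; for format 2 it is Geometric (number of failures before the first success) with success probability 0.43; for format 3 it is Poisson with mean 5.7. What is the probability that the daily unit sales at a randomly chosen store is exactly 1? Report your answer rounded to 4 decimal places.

Conditional on each format, P(X = 1): 1: 0.1; 2: 0.2451; 3: 0.019072.
By total probability, P(X = 1) = 0.31·0.1 + 0.36·0.2451 + 0.33·0.019072 = 0.12553.

0.1255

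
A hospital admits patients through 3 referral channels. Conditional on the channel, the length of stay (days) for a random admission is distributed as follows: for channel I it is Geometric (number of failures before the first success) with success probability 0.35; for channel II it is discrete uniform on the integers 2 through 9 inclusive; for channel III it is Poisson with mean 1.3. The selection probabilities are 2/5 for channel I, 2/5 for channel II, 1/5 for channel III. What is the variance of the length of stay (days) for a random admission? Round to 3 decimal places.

8.042

Per component, I: μ=1.85714, E[X²]=8.7551; II: μ=5.5, E[X²]=35.5; III: μ=1.3, E[X²]=2.99.
E[X] = 0.4·1.85714 + 0.4·5.5 + 0.2·1.3 = 3.20286.
E[X²] = 0.4·8.7551 + 0.4·35.5 + 0.2·2.99 = 18.3.
Var(X) = E[X²] − (E[X])² = 18.3 − 10.2583 = 8.04175.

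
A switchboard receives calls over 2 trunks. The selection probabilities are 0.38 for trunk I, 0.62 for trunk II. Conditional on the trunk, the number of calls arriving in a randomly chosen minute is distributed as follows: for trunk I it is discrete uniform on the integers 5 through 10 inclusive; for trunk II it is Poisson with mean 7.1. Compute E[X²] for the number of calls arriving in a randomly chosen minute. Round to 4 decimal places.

58.1395

For each component E[X²] = Var + (mean)², giving I: 59.1667; II: 57.51.
Overall E[X²] = 0.38·59.1667 + 0.62·57.51 = 58.1395.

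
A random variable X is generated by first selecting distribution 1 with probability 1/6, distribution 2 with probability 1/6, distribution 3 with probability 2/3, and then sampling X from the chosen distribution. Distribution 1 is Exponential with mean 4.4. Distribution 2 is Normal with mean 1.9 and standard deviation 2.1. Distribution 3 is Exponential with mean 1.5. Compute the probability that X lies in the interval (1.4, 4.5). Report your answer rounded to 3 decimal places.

0.371

Conditional on each component, P(1.4 < X < 4.5): 1: 0.367858; 2: 0.486256; 3: 0.343454.
By total probability, P(1.4 < X < 4.5) = 0.166667·0.367858 + 0.166667·0.486256 + 0.666667·0.343454 = 0.371321.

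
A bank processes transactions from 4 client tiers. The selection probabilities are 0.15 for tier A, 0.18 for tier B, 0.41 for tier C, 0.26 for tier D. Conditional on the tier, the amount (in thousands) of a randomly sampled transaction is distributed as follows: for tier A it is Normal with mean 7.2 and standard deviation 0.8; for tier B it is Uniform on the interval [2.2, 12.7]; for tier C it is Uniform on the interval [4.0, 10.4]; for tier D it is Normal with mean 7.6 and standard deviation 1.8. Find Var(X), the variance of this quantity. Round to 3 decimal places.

4.022

Per component, A: μ=7.2, E[X²]=52.48; B: μ=7.45, E[X²]=64.69; C: μ=7.2, E[X²]=55.2533; D: μ=7.6, E[X²]=61.
E[X] = 0.15·7.2 + 0.18·7.45 + 0.41·7.2 + 0.26·7.6 = 7.349.
E[X²] = 0.15·52.48 + 0.18·64.69 + 0.41·55.2533 + 0.26·61 = 58.0301.
Var(X) = E[X²] − (E[X])² = 58.0301 − 54.0078 = 4.02227.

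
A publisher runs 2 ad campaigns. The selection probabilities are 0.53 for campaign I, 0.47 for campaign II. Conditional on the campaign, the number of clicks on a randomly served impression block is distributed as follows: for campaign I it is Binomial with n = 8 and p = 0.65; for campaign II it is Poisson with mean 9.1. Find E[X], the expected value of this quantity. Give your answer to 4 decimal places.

7.0330

Component means — I: 5.2; II: 9.1.
E[X] = 0.53·5.2 + 0.47·9.1 = 7.033.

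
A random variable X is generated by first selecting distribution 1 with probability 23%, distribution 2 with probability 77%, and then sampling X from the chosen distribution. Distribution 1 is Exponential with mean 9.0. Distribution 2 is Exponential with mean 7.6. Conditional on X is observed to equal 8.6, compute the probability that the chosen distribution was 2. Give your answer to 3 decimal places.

0.769

Likelihoods f(8.6 | ·): 1: 0.0427332; 2: 0.0424373.
Posterior ∝ prior × likelihood. Numerator for 2: 0.77·0.0424373 = 0.0326767.
Normalizing constant: 0.23·0.0427332 + 0.77·0.0424373 = 0.0425054.
P(2 | observation) = 0.0326767 / 0.0425054 = 0.768767.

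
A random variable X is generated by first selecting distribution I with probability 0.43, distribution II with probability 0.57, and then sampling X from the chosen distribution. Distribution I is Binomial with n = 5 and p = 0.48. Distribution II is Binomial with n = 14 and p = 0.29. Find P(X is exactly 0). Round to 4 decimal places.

0.0211

Conditional on each component, P(X = 0): I: 0.0380204; II: 0.00827212.
By total probability, P(X = 0) = 0.43·0.0380204 + 0.57·0.00827212 = 0.0210639.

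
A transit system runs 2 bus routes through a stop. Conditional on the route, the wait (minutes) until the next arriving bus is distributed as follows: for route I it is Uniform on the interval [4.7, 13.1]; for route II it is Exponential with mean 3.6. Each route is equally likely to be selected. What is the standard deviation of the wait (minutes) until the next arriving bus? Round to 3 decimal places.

Per component, I: μ=8.9, E[X²]=85.09; II: μ=3.6, E[X²]=25.92.
E[X] = 0.5·8.9 + 0.5·3.6 = 6.25.
E[X²] = 0.5·85.09 + 0.5·25.92 = 55.505.
Var(X) = E[X²] − (E[X])² = 55.505 − 39.0625 = 16.4425.
SD(X) = √16.4425 = 4.05494.

4.055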